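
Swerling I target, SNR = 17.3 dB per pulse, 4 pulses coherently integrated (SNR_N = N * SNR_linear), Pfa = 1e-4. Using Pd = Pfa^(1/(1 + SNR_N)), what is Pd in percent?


SNR_lin = 10^(17.3/10) = 53.70318
SNR_N = 4 * 53.70318 = 214.81272
1/(1 + SNR_N) = 1/215.81272 = 0.0046336
Pd = (1e-4)^0.0046336 = 0.95822
Pd = 95.8%

95.8%


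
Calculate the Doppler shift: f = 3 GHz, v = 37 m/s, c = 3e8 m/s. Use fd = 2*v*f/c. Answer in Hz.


fd = 2 * 37 * 3000000000.0 / 3e8 = 740.0 Hz

740.0 Hz


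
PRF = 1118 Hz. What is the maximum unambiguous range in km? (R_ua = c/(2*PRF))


R_ua = 3e8 / (2 * 1118) = 134168.2 m = 134.2 km

134.2 km


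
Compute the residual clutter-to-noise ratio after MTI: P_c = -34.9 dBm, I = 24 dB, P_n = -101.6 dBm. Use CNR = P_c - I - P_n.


CNR = -34.9 - 24 - (-101.6) = 42.7 dB

42.7 dB


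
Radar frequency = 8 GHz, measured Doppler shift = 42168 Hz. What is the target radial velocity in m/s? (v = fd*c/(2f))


v = 42168 * 3e8 / (2 * 8000000000.0) = 790.7 m/s

790.7 m/s


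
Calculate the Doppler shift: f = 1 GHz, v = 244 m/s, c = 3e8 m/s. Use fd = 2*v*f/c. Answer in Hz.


fd = 2 * 244 * 1000000000.0 / 3e8 = 1626.7 Hz

1626.7 Hz


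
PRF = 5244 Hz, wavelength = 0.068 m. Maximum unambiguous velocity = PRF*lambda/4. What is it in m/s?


V_ua = 5244 * 0.068 / 4 = 89.1 m/s

89.1 m/s


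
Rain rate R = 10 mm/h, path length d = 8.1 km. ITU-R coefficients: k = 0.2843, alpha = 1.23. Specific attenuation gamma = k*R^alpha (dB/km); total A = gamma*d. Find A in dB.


gamma = 0.2843 * 10^1.23 = 4.828107 dB/km
A = 4.828107 * 8.1 = 39.11 dB

39.11 dB


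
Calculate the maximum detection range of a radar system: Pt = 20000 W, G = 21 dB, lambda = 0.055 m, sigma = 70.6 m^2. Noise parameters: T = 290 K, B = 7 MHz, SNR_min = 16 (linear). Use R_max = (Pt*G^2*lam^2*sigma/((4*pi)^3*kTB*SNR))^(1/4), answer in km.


G_lin = 10^(21/10) = 125.892541
R^4 = 20000 * 125.892541^2 * 0.055^2 * 70.6 / ((4*pi)^3 * 1.38e-23 * 290 * 7000000.0 * 16)
R^4 = 7.61089e16 m^4
R_max = (7.61089e16)^(1/4) = 16609.6 m = 16.6 km

16.6 km


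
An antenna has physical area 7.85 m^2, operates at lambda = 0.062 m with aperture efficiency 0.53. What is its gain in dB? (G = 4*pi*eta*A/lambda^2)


G_linear = 4*pi*0.53*7.85/0.062^2 = 13601.04
G_dB = 10*log10(13601.04) = 41.3 dB

41.3 dB


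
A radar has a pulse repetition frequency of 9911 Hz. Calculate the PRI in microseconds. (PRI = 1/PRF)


PRI = 1/9911 = 0.000100898 s = 100.9 us

100.9 us


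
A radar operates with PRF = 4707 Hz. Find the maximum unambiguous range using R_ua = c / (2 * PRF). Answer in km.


R_ua = 3e8 / (2 * 4707) = 31867.4 m = 31.9 km

31.9 km


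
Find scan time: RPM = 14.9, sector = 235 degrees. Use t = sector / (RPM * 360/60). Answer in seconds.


t = 235 / (14.9 * 360) * 60 = 2.63 s

2.63 s


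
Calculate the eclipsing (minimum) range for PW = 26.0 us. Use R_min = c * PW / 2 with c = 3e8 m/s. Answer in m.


R_min = 3e8 * 26.0e-6 / 2 = 3900.0 m

3900.0 m


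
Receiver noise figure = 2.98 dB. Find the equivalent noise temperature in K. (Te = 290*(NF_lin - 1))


NF_lin = 10^(2.98/10) = 1.986095
Te = 290 * (1.986095 - 1) = 286.0 K

286.0 K


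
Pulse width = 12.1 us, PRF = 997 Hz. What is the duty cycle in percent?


DC = 12.1e-6 * 997 * 100 = 1.21%

1.21%


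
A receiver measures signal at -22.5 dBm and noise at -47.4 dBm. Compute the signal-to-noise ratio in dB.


SNR = -22.5 - (-47.4) = 24.9 dB

24.9 dB


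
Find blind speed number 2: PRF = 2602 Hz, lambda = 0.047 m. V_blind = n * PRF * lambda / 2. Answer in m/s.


V_blind = 2 * 2602 * 0.047 / 2 = 122.3 m/s

122.3 m/s


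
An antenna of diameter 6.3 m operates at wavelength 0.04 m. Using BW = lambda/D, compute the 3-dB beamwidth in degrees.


BW_rad = 0.04 / 6.3 = 0.006349
BW_deg = 0.36 degrees

0.36 degrees


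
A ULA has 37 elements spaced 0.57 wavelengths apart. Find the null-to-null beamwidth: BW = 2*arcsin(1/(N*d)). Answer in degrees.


1/(N*d) = 1/(37*0.57) = 0.047416
BW = 2*arcsin(0.047416) = 5.4 degrees

5.4 degrees


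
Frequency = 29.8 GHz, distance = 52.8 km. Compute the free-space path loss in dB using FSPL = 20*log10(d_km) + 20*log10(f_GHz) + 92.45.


20*log10(52.8) = 34.45
20*log10(29.8) = 29.48
FSPL = 156.4 dB

156.4 dB


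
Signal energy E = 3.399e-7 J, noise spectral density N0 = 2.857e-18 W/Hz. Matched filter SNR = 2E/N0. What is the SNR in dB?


SNR_lin = 2 * 3.399e-7 / 2.857e-18 = 2.379e11
SNR_dB = 10*log10(2.379e11) = 113.8 dB

113.8 dB


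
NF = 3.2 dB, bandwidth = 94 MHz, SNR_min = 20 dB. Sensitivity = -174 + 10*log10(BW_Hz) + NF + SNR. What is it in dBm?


10*log10(94000000.0) = 79.73
S = -174 + 79.73 + 3.2 + 20 = -71.1 dBm

-71.1 dBm


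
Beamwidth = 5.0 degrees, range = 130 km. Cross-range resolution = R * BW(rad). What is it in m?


BW_rad = 0.087266463
CR = 130000 * 0.087266463 = 11344.6 m

11344.6 m


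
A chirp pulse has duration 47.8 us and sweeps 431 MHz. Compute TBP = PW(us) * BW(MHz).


TBP = 47.8 * 431 = 20601.8

20601.8


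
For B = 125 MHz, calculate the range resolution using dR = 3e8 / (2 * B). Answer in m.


dR = 3e8 / (2 * 125000000.0) = 1.2 m

1.2 m


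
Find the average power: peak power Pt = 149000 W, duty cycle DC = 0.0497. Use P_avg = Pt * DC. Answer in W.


P_avg = 149000 * 0.0497 = 7405.3 W

7405.3 W


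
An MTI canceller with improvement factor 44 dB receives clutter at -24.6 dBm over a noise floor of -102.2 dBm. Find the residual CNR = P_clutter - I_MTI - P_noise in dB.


CNR = -24.6 - 44 - (-102.2) = 33.6 dB

33.6 dB


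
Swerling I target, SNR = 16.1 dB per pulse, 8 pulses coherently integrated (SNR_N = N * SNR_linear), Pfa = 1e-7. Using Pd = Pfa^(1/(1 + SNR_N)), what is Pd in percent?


SNR_lin = 10^(16.1/10) = 40.73803
SNR_N = 8 * 40.73803 = 325.90424
1/(1 + SNR_N) = 1/326.90424 = 0.003059
Pd = (1e-7)^0.003059 = 0.95189
Pd = 95.2%

95.2%


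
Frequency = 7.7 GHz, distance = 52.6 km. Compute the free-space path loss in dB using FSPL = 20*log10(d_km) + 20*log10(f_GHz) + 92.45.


20*log10(52.6) = 34.42
20*log10(7.7) = 17.73
FSPL = 144.6 dB

144.6 dB


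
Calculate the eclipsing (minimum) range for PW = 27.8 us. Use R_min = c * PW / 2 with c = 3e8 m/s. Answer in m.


R_min = 3e8 * 27.8e-6 / 2 = 4170.0 m

4170.0 m


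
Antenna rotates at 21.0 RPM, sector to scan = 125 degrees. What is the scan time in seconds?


t = 125 / (21.0 * 360) * 60 = 0.99 s

0.99 s


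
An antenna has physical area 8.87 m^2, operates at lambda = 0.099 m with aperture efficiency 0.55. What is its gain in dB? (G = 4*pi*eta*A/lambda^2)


G_linear = 4*pi*0.55*8.87/0.099^2 = 6254.98
G_dB = 10*log10(6254.98) = 38.0 dB

38.0 dB


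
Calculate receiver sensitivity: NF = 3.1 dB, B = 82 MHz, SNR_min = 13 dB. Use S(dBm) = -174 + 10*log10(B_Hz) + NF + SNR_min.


10*log10(82000000.0) = 79.14
S = -174 + 79.14 + 3.1 + 13 = -78.8 dBm

-78.8 dBm


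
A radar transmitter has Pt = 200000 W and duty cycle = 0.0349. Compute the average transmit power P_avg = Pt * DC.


P_avg = 200000 * 0.0349 = 6980.0 W

6980.0 W


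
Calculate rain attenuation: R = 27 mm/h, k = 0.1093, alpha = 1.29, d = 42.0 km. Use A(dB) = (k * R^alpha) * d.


gamma = 0.1093 * 27^1.29 = 7.675018 dB/km
A = 7.675018 * 42.0 = 322.35 dB

322.35 dB


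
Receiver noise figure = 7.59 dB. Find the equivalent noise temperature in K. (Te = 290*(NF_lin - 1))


NF_lin = 10^(7.59/10) = 5.741165
Te = 290 * (5.741165 - 1) = 1374.9 K

1374.9 K


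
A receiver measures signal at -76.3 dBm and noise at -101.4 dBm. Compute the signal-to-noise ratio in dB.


SNR = -76.3 - (-101.4) = 25.1 dB

25.1 dB


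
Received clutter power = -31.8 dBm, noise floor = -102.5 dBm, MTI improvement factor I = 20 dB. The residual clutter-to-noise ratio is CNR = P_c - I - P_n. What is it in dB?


CNR = -31.8 - 20 - (-102.5) = 50.7 dB

50.7 dB


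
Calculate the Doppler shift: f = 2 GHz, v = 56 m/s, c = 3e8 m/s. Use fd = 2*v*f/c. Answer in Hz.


fd = 2 * 56 * 2000000000.0 / 3e8 = 746.7 Hz

746.7 Hz


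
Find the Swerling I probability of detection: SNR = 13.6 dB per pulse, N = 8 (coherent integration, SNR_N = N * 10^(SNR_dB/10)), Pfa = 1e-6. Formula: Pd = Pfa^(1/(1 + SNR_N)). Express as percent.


SNR_lin = 10^(13.6/10) = 22.90868
SNR_N = 8 * 22.90868 = 183.26944
1/(1 + SNR_N) = 1/184.26944 = 0.0054268
Pd = (1e-6)^0.0054268 = 0.92777
Pd = 92.8%

92.8%


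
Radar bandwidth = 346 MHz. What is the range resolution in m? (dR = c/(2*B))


dR = 3e8 / (2 * 346000000.0) = 0.43 m

0.43 m


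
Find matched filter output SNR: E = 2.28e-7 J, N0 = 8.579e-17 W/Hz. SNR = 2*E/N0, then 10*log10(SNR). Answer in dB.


SNR_lin = 2 * 2.28e-7 / 8.579e-17 = 5.315e9
SNR_dB = 10*log10(5.315e9) = 97.3 dB

97.3 dB


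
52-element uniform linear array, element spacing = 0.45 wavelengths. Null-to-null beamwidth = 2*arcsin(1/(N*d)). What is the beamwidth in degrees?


1/(N*d) = 1/(52*0.45) = 0.042735
BW = 2*arcsin(0.042735) = 4.9 degrees

4.9 degrees


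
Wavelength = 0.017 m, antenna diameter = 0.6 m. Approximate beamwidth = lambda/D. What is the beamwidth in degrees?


BW_rad = 0.017 / 0.6 = 0.028333
BW_deg = 1.62 degrees

1.62 degrees


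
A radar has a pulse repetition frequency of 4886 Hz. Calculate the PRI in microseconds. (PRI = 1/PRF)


PRI = 1/4886 = 0.0002046664 s = 204.7 us

204.7 us


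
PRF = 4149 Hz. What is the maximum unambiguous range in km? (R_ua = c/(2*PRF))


R_ua = 3e8 / (2 * 4149) = 36153.3 m = 36.2 km

36.2 km


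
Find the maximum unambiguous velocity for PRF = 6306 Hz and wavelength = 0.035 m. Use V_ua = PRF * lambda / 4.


V_ua = 6306 * 0.035 / 4 = 55.2 m/s

55.2 m/s


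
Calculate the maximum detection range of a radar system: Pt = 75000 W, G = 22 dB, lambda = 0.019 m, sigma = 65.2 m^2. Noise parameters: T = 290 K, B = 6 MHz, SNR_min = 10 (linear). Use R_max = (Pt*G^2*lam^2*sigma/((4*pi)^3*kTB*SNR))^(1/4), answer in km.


G_lin = 10^(22/10) = 158.489319
R^4 = 75000 * 158.489319^2 * 0.019^2 * 65.2 / ((4*pi)^3 * 1.38e-23 * 290 * 6000000.0 * 10)
R^4 = 9.30589e16 m^4
R_max = (9.30589e16)^(1/4) = 17465.8 m = 17.5 km

17.5 km


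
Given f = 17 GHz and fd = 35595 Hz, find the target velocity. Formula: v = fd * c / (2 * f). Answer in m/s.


v = 35595 * 3e8 / (2 * 17000000000.0) = 314.1 m/s

314.1 m/s


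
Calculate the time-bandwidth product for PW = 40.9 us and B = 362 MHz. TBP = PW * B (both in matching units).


TBP = 40.9 * 362 = 14805.8

14805.8


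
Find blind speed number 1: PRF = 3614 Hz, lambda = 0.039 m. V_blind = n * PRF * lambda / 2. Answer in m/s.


V_blind = 1 * 3614 * 0.039 / 2 = 70.5 m/s

70.5 m/s


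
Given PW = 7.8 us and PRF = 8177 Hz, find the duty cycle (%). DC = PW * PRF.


DC = 7.8e-6 * 8177 * 100 = 6.38%

6.38%


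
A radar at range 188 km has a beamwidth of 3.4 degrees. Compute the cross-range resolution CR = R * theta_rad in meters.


BW_rad = 0.059341195
CR = 188000 * 0.059341195 = 11156.1 m

11156.1 m


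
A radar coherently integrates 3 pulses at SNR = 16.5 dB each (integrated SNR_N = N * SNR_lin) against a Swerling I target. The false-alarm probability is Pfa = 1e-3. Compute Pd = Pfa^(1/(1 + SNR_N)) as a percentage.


SNR_lin = 10^(16.5/10) = 44.66836
SNR_N = 3 * 44.66836 = 134.00508
1/(1 + SNR_N) = 1/135.00508 = 0.0074071
Pd = (1e-3)^0.0074071 = 0.95012
Pd = 95.0%

95.0%


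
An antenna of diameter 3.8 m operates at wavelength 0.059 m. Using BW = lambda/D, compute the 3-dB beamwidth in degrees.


BW_rad = 0.059 / 3.8 = 0.015526
BW_deg = 0.89 degrees

0.89 degrees


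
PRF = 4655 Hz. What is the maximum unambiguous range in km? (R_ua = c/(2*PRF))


R_ua = 3e8 / (2 * 4655) = 32223.4 m = 32.2 km

32.2 km


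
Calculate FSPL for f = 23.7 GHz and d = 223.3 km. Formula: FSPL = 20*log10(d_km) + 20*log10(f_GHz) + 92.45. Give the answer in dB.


20*log10(223.3) = 46.98
20*log10(23.7) = 27.49
FSPL = 166.9 dB

166.9 dB


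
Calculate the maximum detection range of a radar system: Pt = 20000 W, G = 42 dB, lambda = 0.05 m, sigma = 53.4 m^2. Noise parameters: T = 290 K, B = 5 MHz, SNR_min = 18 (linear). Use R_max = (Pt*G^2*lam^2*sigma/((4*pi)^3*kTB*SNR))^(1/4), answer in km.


G_lin = 10^(42/10) = 15848.931925
R^4 = 20000 * 15848.931925^2 * 0.05^2 * 53.4 / ((4*pi)^3 * 1.38e-23 * 290 * 5000000.0 * 18)
R^4 = 9.38344e20 m^4
R_max = (9.38344e20)^(1/4) = 175021.1 m = 175.0 km

175.0 km


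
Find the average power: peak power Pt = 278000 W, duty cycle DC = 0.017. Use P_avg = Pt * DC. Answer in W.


P_avg = 278000 * 0.017 = 4726.0 W

4726.0 W


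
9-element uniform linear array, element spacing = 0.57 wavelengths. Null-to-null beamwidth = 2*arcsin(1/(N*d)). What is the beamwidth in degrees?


1/(N*d) = 1/(9*0.57) = 0.194932
BW = 2*arcsin(0.194932) = 22.5 degrees

22.5 degrees


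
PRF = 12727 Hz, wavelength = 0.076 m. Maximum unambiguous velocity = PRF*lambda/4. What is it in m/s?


V_ua = 12727 * 0.076 / 4 = 241.8 m/s

241.8 m/s


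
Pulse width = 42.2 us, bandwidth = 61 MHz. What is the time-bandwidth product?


TBP = 42.2 * 61 = 2574.2

2574.2


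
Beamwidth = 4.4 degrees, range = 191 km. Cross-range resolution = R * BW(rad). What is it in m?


BW_rad = 0.076794487
CR = 191000 * 0.076794487 = 14667.7 m

14667.7 m


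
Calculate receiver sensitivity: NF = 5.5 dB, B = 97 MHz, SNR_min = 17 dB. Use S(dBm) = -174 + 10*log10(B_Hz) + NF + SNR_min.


10*log10(97000000.0) = 79.87
S = -174 + 79.87 + 5.5 + 17 = -71.6 dBm

-71.6 dBm


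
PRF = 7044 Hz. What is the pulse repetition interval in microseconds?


PRI = 1/7044 = 0.0001419648 s = 142.0 us

142.0 us


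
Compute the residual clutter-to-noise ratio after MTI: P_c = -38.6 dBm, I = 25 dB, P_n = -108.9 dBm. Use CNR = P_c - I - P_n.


CNR = -38.6 - 25 - (-108.9) = 45.3 dB

45.3 dB


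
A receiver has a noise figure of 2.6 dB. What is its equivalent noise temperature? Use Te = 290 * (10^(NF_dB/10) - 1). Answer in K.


NF_lin = 10^(2.6/10) = 1.819701
Te = 290 * (1.819701 - 1) = 237.7 K

237.7 K


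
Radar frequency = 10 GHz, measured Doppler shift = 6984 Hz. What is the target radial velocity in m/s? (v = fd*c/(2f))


v = 6984 * 3e8 / (2 * 10000000000.0) = 104.8 m/s

104.8 m/s


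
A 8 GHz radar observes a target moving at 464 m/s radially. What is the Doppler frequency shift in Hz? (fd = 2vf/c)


fd = 2 * 464 * 8000000000.0 / 3e8 = 24746.7 Hz

24746.7 Hz


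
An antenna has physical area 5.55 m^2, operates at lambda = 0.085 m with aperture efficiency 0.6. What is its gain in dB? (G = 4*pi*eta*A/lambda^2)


G_linear = 4*pi*0.6*5.55/0.085^2 = 5791.84
G_dB = 10*log10(5791.84) = 37.6 dB

37.6 dB


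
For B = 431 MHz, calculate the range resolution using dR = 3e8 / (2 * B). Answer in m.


dR = 3e8 / (2 * 431000000.0) = 0.35 m

0.35 m


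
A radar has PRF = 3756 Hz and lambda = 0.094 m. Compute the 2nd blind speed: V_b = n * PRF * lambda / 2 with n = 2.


V_blind = 2 * 3756 * 0.094 / 2 = 353.1 m/s

353.1 m/s


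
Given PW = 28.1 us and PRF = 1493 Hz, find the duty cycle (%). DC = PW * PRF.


DC = 28.1e-6 * 1493 * 100 = 4.2%

4.2%


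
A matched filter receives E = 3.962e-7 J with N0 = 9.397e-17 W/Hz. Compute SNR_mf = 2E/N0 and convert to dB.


SNR_lin = 2 * 3.962e-7 / 9.397e-17 = 8.432e9
SNR_dB = 10*log10(8.432e9) = 99.3 dB

99.3 dB


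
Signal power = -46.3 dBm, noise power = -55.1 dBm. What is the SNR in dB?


SNR = -46.3 - (-55.1) = 8.8 dB

8.8 dB


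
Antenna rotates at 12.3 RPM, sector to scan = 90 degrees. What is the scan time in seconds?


t = 90 / (12.3 * 360) * 60 = 1.22 s

1.22 s


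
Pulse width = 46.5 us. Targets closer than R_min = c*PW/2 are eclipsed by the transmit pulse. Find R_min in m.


R_min = 3e8 * 46.5e-6 / 2 = 6975.0 m

6975.0 m


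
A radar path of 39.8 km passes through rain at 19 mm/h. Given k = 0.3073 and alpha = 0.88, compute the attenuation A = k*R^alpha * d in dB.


gamma = 0.3073 * 19^0.88 = 4.100773 dB/km
A = 4.100773 * 39.8 = 163.21 dB

163.21 dB


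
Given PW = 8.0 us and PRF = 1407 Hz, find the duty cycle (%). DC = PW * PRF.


DC = 8.0e-6 * 1407 * 100 = 1.13%

1.13%


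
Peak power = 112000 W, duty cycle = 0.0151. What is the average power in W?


P_avg = 112000 * 0.0151 = 1691.2 W

1691.2 W


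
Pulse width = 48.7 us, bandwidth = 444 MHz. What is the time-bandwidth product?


TBP = 48.7 * 444 = 21622.8

21622.8


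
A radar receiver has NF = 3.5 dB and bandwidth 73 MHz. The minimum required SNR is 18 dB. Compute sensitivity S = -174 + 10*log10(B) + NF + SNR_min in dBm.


10*log10(73000000.0) = 78.63
S = -174 + 78.63 + 3.5 + 18 = -73.9 dBm

-73.9 dBm


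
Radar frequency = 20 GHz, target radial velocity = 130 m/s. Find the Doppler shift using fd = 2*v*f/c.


fd = 2 * 130 * 20000000000.0 / 3e8 = 17333.3 Hz

17333.3 Hz


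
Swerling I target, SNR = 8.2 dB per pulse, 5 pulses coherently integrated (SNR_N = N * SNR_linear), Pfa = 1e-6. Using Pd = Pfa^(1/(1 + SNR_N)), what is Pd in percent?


SNR_lin = 10^(8.2/10) = 6.60693
SNR_N = 5 * 6.60693 = 33.03465
1/(1 + SNR_N) = 1/34.03465 = 0.0293818
Pd = (1e-6)^0.0293818 = 0.66636
Pd = 66.6%

66.6%


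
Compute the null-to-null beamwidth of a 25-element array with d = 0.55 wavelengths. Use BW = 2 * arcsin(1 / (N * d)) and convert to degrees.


1/(N*d) = 1/(25*0.55) = 0.072727
BW = 2*arcsin(0.072727) = 8.3 degrees

8.3 degrees


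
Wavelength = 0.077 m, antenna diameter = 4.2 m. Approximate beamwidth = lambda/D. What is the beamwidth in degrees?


BW_rad = 0.077 / 4.2 = 0.018333
BW_deg = 1.05 degrees

1.05 degrees


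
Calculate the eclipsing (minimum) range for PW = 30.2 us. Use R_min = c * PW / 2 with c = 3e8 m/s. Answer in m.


R_min = 3e8 * 30.2e-6 / 2 = 4530.0 m

4530.0 m


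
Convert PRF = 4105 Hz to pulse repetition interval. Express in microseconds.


PRI = 1/4105 = 0.0002436054 s = 243.6 us

243.6 us


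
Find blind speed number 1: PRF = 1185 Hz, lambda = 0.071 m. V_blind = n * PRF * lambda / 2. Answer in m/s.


V_blind = 1 * 1185 * 0.071 / 2 = 42.1 m/s

42.1 m/s


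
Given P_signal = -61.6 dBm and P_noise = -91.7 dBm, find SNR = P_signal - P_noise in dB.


SNR = -61.6 - (-91.7) = 30.1 dB

30.1 dB


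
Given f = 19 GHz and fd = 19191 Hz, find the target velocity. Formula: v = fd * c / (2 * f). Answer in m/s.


v = 19191 * 3e8 / (2 * 19000000000.0) = 151.5 m/s

151.5 m/s


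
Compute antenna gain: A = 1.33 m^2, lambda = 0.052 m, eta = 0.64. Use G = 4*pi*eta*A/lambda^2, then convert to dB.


G_linear = 4*pi*0.64*1.33/0.052^2 = 3955.8
G_dB = 10*log10(3955.8) = 36.0 dB

36.0 dB


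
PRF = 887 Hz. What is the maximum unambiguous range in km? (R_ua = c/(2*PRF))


R_ua = 3e8 / (2 * 887) = 169109.4 m = 169.1 km

169.1 km


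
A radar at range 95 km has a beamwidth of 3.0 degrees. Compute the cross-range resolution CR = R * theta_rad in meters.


BW_rad = 0.052359878
CR = 95000 * 0.052359878 = 4974.2 m

4974.2 m


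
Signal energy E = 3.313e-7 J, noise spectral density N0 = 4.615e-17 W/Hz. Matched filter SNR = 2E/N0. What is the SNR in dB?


SNR_lin = 2 * 3.313e-7 / 4.615e-17 = 1.436e10
SNR_dB = 10*log10(1.436e10) = 101.6 dB

101.6 dB


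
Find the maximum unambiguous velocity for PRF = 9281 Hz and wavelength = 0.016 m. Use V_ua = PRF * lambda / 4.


V_ua = 9281 * 0.016 / 4 = 37.1 m/s

37.1 m/s


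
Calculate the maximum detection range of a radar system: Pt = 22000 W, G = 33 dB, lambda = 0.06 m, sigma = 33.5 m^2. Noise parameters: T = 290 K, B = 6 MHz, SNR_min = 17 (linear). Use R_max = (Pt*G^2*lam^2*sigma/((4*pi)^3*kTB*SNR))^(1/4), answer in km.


G_lin = 10^(33/10) = 1995.262315
R^4 = 22000 * 1995.262315^2 * 0.06^2 * 33.5 / ((4*pi)^3 * 1.38e-23 * 290 * 6000000.0 * 17)
R^4 = 1.30396e19 m^4
R_max = (1.30396e19)^(1/4) = 60091.9 m = 60.1 km

60.1 km


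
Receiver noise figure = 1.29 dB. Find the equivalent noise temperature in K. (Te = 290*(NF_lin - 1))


NF_lin = 10^(1.29/10) = 1.34586
Te = 290 * (1.34586 - 1) = 100.3 K

100.3 K


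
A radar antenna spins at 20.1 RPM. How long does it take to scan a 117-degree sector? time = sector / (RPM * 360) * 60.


t = 117 / (20.1 * 360) * 60 = 0.97 s

0.97 s


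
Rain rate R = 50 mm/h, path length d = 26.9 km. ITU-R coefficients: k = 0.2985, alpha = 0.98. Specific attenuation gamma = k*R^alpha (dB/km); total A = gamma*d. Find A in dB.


gamma = 0.2985 * 50^0.98 = 13.801775 dB/km
A = 13.801775 * 26.9 = 371.27 dB

371.27 dB


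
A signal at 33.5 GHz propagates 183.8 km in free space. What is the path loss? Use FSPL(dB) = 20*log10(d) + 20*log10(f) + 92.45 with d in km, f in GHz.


20*log10(183.8) = 45.29
20*log10(33.5) = 30.5
FSPL = 168.2 dB

168.2 dB


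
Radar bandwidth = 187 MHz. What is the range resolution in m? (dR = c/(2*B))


dR = 3e8 / (2 * 187000000.0) = 0.8 m

0.8 m


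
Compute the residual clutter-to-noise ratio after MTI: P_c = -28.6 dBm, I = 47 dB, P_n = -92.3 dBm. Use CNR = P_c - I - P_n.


CNR = -28.6 - 47 - (-92.3) = 16.7 dB

16.7 dB


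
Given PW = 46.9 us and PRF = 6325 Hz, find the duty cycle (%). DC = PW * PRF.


DC = 46.9e-6 * 6325 * 100 = 29.66%

29.66%


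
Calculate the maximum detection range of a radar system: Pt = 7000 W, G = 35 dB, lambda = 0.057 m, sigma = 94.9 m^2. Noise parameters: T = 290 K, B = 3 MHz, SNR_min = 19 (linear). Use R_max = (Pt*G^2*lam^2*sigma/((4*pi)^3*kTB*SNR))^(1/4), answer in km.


G_lin = 10^(35/10) = 3162.27766
R^4 = 7000 * 3162.27766^2 * 0.057^2 * 94.9 / ((4*pi)^3 * 1.38e-23 * 290 * 3000000.0 * 19)
R^4 = 4.76796e19 m^4
R_max = (4.76796e19)^(1/4) = 83096.6 m = 83.1 km

83.1 km


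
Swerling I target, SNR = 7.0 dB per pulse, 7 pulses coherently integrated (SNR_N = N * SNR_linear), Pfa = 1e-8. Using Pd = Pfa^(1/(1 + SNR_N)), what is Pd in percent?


SNR_lin = 10^(7.0/10) = 5.01187
SNR_N = 7 * 5.01187 = 35.08309
1/(1 + SNR_N) = 1/36.08309 = 0.0277138
Pd = (1e-8)^0.0277138 = 0.60019
Pd = 60.0%

60.0%


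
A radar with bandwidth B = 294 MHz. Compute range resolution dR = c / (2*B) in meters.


dR = 3e8 / (2 * 294000000.0) = 0.51 m

0.51 m


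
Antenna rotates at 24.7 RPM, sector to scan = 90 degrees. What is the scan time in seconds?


t = 90 / (24.7 * 360) * 60 = 0.61 s

0.61 s


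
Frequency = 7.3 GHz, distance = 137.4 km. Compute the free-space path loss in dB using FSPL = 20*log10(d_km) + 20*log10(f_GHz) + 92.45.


20*log10(137.4) = 42.76
20*log10(7.3) = 17.27
FSPL = 152.5 dB

152.5 dB


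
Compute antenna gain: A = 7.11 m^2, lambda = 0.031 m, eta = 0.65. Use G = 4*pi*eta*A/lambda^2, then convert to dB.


G_linear = 4*pi*0.65*7.11/0.031^2 = 60432.34
G_dB = 10*log10(60432.34) = 47.8 dB

47.8 dB


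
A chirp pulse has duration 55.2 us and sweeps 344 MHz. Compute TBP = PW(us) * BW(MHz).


TBP = 55.2 * 344 = 18988.8

18988.8


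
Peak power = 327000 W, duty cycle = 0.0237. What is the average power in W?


P_avg = 327000 * 0.0237 = 7749.9 W

7749.9 W


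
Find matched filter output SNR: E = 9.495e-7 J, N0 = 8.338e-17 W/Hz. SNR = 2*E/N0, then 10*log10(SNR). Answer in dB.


SNR_lin = 2 * 9.495e-7 / 8.338e-17 = 2.278e10
SNR_dB = 10*log10(2.278e10) = 103.6 dB

103.6 dB


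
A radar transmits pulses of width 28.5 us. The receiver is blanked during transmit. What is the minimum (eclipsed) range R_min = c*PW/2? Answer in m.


R_min = 3e8 * 28.5e-6 / 2 = 4275.0 m

4275.0 m


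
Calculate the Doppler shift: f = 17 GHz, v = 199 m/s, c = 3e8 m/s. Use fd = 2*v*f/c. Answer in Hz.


fd = 2 * 199 * 17000000000.0 / 3e8 = 22553.3 Hz

22553.3 Hz


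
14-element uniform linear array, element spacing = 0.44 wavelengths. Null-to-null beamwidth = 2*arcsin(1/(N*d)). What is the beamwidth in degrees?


1/(N*d) = 1/(14*0.44) = 0.162338
BW = 2*arcsin(0.162338) = 18.7 degrees

18.7 degrees


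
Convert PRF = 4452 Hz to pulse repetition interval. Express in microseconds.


PRI = 1/4452 = 0.0002246181 s = 224.6 us

224.6 us


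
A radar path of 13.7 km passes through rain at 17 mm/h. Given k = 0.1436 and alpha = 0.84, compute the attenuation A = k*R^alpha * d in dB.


gamma = 0.1436 * 17^0.84 = 1.551428 dB/km
A = 1.551428 * 13.7 = 21.25 dB

21.25 dB


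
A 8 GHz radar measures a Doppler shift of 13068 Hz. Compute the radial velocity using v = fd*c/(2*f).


v = 13068 * 3e8 / (2 * 8000000000.0) = 245.0 m/s

245.0 m/s


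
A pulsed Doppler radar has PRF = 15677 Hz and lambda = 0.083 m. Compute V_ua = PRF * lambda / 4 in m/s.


V_ua = 15677 * 0.083 / 4 = 325.3 m/s

325.3 m/s


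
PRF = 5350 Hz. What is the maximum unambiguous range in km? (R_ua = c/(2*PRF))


R_ua = 3e8 / (2 * 5350) = 28037.4 m = 28.0 km

28.0 km


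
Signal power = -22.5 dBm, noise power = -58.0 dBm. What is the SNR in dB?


SNR = -22.5 - (-58.0) = 35.5 dB

35.5 dB


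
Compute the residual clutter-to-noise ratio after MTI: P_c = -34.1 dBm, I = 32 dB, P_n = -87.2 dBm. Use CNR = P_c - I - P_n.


CNR = -34.1 - 32 - (-87.2) = 21.1 dB

21.1 dB


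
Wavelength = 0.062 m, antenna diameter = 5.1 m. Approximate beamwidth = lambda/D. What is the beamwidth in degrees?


BW_rad = 0.062 / 5.1 = 0.012157
BW_deg = 0.7 degrees

0.7 degrees


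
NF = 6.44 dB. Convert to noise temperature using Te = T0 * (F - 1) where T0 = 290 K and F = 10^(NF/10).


NF_lin = 10^(6.44/10) = 4.405549
Te = 290 * (4.405549 - 1) = 987.6 K

987.6 K


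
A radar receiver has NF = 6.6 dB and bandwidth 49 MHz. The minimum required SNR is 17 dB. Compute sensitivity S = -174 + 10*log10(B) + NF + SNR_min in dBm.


10*log10(49000000.0) = 76.9
S = -174 + 76.9 + 6.6 + 17 = -73.5 dBm

-73.5 dBm


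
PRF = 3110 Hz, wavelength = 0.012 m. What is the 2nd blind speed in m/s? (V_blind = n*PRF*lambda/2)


V_blind = 2 * 3110 * 0.012 / 2 = 37.3 m/s

37.3 m/s


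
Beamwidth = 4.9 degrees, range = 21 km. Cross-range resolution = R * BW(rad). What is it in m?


BW_rad = 0.085521133
CR = 21000 * 0.085521133 = 1795.9 m

1795.9 m


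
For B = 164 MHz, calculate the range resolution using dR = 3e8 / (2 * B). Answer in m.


dR = 3e8 / (2 * 164000000.0) = 0.91 m

0.91 m


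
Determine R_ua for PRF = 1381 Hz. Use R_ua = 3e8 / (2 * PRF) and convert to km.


R_ua = 3e8 / (2 * 1381) = 108616.9 m = 108.6 km

108.6 km


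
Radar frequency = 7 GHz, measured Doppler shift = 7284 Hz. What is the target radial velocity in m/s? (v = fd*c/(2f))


v = 7284 * 3e8 / (2 * 7000000000.0) = 156.1 m/s

156.1 m/s


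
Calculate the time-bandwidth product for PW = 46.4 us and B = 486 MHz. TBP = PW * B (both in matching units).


TBP = 46.4 * 486 = 22550.4

22550.4


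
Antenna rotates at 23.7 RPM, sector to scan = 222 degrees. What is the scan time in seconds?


t = 222 / (23.7 * 360) * 60 = 1.56 s

1.56 s


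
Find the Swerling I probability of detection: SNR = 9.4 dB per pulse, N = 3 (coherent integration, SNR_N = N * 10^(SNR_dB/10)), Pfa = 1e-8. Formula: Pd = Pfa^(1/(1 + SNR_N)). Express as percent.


SNR_lin = 10^(9.4/10) = 8.70964
SNR_N = 3 * 8.70964 = 26.12892
1/(1 + SNR_N) = 1/27.12892 = 0.036861
Pd = (1e-8)^0.036861 = 0.50712
Pd = 50.7%

50.7%


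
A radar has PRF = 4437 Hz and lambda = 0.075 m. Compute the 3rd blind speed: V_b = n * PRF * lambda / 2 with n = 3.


V_blind = 3 * 4437 * 0.075 / 2 = 499.2 m/s

499.2 m/s


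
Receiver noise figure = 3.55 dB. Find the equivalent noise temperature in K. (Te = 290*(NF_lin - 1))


NF_lin = 10^(3.55/10) = 2.264644
Te = 290 * (2.264644 - 1) = 366.7 K

366.7 K


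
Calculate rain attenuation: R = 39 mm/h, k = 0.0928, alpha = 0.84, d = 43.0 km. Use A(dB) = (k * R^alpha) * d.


gamma = 0.0928 * 39^0.84 = 2.01392 dB/km
A = 2.01392 * 43.0 = 86.6 dB

86.6 dB


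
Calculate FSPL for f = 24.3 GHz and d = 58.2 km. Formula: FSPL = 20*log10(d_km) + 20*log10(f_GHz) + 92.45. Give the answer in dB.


20*log10(58.2) = 35.3
20*log10(24.3) = 27.71
FSPL = 155.5 dB

155.5 dB


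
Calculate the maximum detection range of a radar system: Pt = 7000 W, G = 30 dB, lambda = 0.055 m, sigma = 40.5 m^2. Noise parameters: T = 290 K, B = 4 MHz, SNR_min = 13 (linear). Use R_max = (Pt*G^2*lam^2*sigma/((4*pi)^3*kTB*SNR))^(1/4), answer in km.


G_lin = 10^(30/10) = 1000.0
R^4 = 7000 * 1000.0^2 * 0.055^2 * 40.5 / ((4*pi)^3 * 1.38e-23 * 290 * 4000000.0 * 13)
R^4 = 2.07667e18 m^4
R_max = (2.07667e18)^(1/4) = 37961.4 m = 38.0 km

38.0 km


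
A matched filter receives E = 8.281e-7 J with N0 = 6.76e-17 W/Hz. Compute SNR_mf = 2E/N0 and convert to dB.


SNR_lin = 2 * 8.281e-7 / 6.76e-17 = 2.45e10
SNR_dB = 10*log10(2.45e10) = 103.9 dB

103.9 dB


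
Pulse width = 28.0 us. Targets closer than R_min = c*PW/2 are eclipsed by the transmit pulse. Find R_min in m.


R_min = 3e8 * 28.0e-6 / 2 = 4200.0 m

4200.0 m


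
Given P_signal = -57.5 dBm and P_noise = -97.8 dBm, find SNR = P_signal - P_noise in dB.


SNR = -57.5 - (-97.8) = 40.3 dB

40.3 dB


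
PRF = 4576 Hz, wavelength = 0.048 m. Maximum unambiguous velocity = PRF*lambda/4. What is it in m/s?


V_ua = 4576 * 0.048 / 4 = 54.9 m/s

54.9 m/s


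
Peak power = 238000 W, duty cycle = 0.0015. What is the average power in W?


P_avg = 238000 * 0.0015 = 357.0 W

357.0 W


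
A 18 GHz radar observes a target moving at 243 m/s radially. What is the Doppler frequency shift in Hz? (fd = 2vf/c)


fd = 2 * 243 * 18000000000.0 / 3e8 = 29160.0 Hz

29160.0 Hz


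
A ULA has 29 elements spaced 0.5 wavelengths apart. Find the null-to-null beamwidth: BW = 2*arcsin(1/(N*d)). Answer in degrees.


1/(N*d) = 1/(29*0.5) = 0.068966
BW = 2*arcsin(0.068966) = 7.9 degrees

7.9 degrees


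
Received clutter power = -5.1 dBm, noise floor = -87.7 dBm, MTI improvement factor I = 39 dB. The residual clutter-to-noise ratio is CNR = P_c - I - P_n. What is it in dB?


CNR = -5.1 - 39 - (-87.7) = 43.6 dB

43.6 dB


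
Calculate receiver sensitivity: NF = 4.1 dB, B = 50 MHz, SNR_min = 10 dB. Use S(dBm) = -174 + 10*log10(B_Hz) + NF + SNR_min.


10*log10(50000000.0) = 76.99
S = -174 + 76.99 + 4.1 + 10 = -82.9 dBm

-82.9 dBm


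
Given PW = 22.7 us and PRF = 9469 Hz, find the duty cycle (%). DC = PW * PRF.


DC = 22.7e-6 * 9469 * 100 = 21.49%

21.49%


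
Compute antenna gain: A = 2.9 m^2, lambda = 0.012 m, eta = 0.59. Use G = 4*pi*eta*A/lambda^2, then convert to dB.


G_linear = 4*pi*0.59*2.9/0.012^2 = 149312.92
G_dB = 10*log10(149312.92) = 51.7 dB

51.7 dB


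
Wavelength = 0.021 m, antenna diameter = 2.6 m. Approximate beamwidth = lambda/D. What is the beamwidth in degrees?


BW_rad = 0.021 / 2.6 = 0.008077
BW_deg = 0.46 degrees

0.46 degrees


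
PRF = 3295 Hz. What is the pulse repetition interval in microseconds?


PRI = 1/3295 = 0.0003034901 s = 303.5 us

303.5 us


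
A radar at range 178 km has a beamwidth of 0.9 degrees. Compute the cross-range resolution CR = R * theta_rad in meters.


BW_rad = 0.015707963
CR = 178000 * 0.015707963 = 2796.0 m

2796.0 m


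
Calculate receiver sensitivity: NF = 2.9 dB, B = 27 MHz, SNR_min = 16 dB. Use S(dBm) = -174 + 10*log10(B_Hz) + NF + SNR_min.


10*log10(27000000.0) = 74.31
S = -174 + 74.31 + 2.9 + 16 = -80.8 dBm

-80.8 dBm


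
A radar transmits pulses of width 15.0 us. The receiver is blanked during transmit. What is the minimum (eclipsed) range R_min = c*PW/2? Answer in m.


R_min = 3e8 * 15.0e-6 / 2 = 2250.0 m

2250.0 m


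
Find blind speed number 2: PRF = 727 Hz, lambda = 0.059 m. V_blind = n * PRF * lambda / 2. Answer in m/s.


V_blind = 2 * 727 * 0.059 / 2 = 42.9 m/s

42.9 m/s


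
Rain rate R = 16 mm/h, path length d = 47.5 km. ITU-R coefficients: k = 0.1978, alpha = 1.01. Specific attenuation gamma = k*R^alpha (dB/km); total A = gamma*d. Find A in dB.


gamma = 0.1978 * 16^1.01 = 3.253775 dB/km
A = 3.253775 * 47.5 = 154.55 dB

154.55 dB


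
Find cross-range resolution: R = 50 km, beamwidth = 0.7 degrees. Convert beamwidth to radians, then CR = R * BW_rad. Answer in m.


BW_rad = 0.012217305
CR = 50000 * 0.012217305 = 610.9 m

610.9 m


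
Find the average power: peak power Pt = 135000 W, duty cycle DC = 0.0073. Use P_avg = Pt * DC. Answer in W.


P_avg = 135000 * 0.0073 = 985.5 W

985.5 W


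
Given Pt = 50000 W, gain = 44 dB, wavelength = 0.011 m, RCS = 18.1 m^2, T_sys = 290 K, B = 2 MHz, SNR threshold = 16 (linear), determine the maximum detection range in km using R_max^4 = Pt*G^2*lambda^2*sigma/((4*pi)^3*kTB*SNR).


G_lin = 10^(44/10) = 25118.864315
R^4 = 50000 * 25118.864315^2 * 0.011^2 * 18.1 / ((4*pi)^3 * 1.38e-23 * 290 * 2000000.0 * 16)
R^4 = 2.7188e20 m^4
R_max = (2.7188e20)^(1/4) = 128408.7 m = 128.4 km

128.4 km


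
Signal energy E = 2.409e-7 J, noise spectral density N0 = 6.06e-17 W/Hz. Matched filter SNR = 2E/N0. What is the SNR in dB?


SNR_lin = 2 * 2.409e-7 / 6.06e-17 = 7.95e9
SNR_dB = 10*log10(7.95e9) = 99.0 dB

99.0 dB


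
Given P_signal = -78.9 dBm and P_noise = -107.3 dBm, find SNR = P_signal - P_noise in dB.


SNR = -78.9 - (-107.3) = 28.4 dB

28.4 dB


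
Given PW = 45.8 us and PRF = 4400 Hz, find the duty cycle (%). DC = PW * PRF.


DC = 45.8e-6 * 4400 * 100 = 20.15%

20.15%


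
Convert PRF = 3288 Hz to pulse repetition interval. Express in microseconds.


PRI = 1/3288 = 0.0003041363 s = 304.1 us

304.1 us


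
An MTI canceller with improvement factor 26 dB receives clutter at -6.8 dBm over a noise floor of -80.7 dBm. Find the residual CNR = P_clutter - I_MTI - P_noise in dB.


CNR = -6.8 - 26 - (-80.7) = 47.9 dB

47.9 dB


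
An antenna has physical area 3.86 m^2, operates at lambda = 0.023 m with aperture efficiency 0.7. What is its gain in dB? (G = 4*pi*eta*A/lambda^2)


G_linear = 4*pi*0.7*3.86/0.023^2 = 64185.89
G_dB = 10*log10(64185.89) = 48.1 dB

48.1 dB


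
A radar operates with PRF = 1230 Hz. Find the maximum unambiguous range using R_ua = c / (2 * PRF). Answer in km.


R_ua = 3e8 / (2 * 1230) = 121951.2 m = 122.0 km

122.0 km


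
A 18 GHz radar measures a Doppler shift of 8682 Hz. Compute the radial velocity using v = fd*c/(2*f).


v = 8682 * 3e8 / (2 * 18000000000.0) = 72.4 m/s

72.4 m/s


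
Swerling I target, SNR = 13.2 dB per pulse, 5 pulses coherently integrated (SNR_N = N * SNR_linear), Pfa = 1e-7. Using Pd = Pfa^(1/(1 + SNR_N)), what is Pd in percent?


SNR_lin = 10^(13.2/10) = 20.89296
SNR_N = 5 * 20.89296 = 104.4648
1/(1 + SNR_N) = 1/105.4648 = 0.0094818
Pd = (1e-7)^0.0094818 = 0.85828
Pd = 85.8%

85.8%


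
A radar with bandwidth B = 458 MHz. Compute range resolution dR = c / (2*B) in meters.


dR = 3e8 / (2 * 458000000.0) = 0.33 m

0.33 m


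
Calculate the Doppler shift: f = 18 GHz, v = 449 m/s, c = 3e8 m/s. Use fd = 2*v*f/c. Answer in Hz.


fd = 2 * 449 * 18000000000.0 / 3e8 = 53880.0 Hz

53880.0 Hz


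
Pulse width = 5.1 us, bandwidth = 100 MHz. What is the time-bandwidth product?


TBP = 5.1 * 100 = 510.0

510.0


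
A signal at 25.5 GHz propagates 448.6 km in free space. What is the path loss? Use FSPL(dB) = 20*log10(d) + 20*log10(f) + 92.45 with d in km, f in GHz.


20*log10(448.6) = 53.04
20*log10(25.5) = 28.13
FSPL = 173.6 dB

173.6 dB


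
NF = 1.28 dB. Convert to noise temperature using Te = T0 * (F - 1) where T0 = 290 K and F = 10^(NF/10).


NF_lin = 10^(1.28/10) = 1.342765
Te = 290 * (1.342765 - 1) = 99.4 K

99.4 K


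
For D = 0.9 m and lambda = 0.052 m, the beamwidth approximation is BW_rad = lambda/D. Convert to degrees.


BW_rad = 0.052 / 0.9 = 0.057778
BW_deg = 3.31 degrees

3.31 degrees


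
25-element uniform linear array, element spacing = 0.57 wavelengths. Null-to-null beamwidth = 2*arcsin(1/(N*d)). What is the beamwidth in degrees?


1/(N*d) = 1/(25*0.57) = 0.070175
BW = 2*arcsin(0.070175) = 8.0 degrees

8.0 degrees


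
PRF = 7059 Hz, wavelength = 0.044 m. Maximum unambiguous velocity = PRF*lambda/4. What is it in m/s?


V_ua = 7059 * 0.044 / 4 = 77.6 m/s

77.6 m/s


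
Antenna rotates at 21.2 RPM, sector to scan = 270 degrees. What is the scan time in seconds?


t = 270 / (21.2 * 360) * 60 = 2.12 s

2.12 s


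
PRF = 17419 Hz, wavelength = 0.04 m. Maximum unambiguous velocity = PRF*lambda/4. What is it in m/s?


V_ua = 17419 * 0.04 / 4 = 174.2 m/s

174.2 m/s


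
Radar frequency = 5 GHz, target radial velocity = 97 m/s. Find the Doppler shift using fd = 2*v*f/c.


fd = 2 * 97 * 5000000000.0 / 3e8 = 3233.3 Hz

3233.3 Hz


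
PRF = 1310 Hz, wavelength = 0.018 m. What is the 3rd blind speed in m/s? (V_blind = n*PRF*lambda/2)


V_blind = 3 * 1310 * 0.018 / 2 = 35.4 m/s

35.4 m/s


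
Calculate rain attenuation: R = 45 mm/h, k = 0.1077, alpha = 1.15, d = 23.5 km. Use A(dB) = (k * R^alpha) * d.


gamma = 0.1077 * 45^1.15 = 8.578475 dB/km
A = 8.578475 * 23.5 = 201.59 dB

201.59 dB


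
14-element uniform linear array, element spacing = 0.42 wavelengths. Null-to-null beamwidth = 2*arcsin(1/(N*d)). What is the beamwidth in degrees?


1/(N*d) = 1/(14*0.42) = 0.170068
BW = 2*arcsin(0.170068) = 19.6 degrees

19.6 degrees


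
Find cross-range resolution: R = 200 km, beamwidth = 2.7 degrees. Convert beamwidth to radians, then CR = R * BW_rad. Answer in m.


BW_rad = 0.04712389
CR = 200000 * 0.04712389 = 9424.8 m

9424.8 m


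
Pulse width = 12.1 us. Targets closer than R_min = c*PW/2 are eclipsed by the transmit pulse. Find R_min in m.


R_min = 3e8 * 12.1e-6 / 2 = 1815.0 m

1815.0 m


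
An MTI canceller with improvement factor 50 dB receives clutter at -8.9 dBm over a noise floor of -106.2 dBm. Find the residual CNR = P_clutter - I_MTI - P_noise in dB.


CNR = -8.9 - 50 - (-106.2) = 47.3 dB

47.3 dB


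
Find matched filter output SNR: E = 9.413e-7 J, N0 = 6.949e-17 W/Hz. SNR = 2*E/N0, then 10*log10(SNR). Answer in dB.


SNR_lin = 2 * 9.413e-7 / 6.949e-17 = 2.709e10
SNR_dB = 10*log10(2.709e10) = 104.3 dB

104.3 dB


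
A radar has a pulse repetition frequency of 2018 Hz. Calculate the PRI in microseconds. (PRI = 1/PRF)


PRI = 1/2018 = 0.0004955401 s = 495.5 us

495.5 us


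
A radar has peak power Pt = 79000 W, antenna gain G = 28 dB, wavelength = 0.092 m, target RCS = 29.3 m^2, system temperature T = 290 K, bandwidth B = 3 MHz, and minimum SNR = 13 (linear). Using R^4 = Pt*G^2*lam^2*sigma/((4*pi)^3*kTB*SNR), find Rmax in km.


G_lin = 10^(28/10) = 630.957344
R^4 = 79000 * 630.957344^2 * 0.092^2 * 29.3 / ((4*pi)^3 * 1.38e-23 * 290 * 3000000.0 * 13)
R^4 = 2.51825e19 m^4
R_max = (2.51825e19)^(1/4) = 70839.4 m = 70.8 km

70.8 km


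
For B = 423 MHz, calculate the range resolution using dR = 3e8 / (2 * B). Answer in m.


dR = 3e8 / (2 * 423000000.0) = 0.35 m

0.35 m


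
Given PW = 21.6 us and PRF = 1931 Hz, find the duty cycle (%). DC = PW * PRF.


DC = 21.6e-6 * 1931 * 100 = 4.17%

4.17%


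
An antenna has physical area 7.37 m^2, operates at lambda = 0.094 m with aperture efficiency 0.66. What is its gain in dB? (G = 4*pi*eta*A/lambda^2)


G_linear = 4*pi*0.66*7.37/0.094^2 = 6917.76
G_dB = 10*log10(6917.76) = 38.4 dB

38.4 dB


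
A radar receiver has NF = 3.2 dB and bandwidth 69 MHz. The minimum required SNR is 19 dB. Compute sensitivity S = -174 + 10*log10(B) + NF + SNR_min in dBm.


10*log10(69000000.0) = 78.39
S = -174 + 78.39 + 3.2 + 19 = -73.4 dBm

-73.4 dBm


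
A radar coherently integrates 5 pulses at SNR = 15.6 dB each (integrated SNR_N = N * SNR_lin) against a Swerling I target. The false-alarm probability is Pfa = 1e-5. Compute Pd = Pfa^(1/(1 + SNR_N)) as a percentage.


SNR_lin = 10^(15.6/10) = 36.30781
SNR_N = 5 * 36.30781 = 181.53905
1/(1 + SNR_N) = 1/182.53905 = 0.0054783
Pd = (1e-5)^0.0054783 = 0.93888
Pd = 93.9%

93.9%
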